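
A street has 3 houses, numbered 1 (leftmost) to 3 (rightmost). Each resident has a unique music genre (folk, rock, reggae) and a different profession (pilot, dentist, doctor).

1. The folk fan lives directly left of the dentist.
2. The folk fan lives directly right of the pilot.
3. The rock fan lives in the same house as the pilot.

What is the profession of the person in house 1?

pilot

The folk fan is in house 2 (clue 2).
Clue 2: the pilot is in house 1.
The rock fan is in house 1 (clue 3).
House 3's music genre must be reggae (nothing else left).
By clue 1, the dentist is in house 3.
So house 2 gets doctor for profession.
So: house 1 = rock/pilot, house 2 = folk/doctor, house 3 = reggae/dentist.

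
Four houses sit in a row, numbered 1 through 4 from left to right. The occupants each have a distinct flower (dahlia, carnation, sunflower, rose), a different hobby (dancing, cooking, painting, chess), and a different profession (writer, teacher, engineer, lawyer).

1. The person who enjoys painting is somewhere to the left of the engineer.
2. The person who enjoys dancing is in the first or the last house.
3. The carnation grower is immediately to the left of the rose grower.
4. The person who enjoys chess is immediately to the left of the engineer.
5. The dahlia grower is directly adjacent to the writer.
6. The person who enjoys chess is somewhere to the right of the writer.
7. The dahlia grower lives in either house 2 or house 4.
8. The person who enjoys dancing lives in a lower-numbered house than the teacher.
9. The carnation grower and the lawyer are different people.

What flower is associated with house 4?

The person who enjoys dancing is in house 1 (clue 8).
The only hobby still possible for house 4 is cooking.
The dahlia grower is in house 2 (clue 5).
The writer is in house 1 (clue 5).
Clue 3 places the carnation grower in house 3.
Clue 3: the rose grower is in house 4.
The only flower still possible for house 1 is sunflower.
The person who enjoys chess is narrowed to house 2 or 3; consider each.
Placing it in house 2 leads to a contradiction, so it's in house 3.
By clue 4, the engineer is in house 4.
House 2's hobby must be painting (nothing else left).
So house 2 gets lawyer for profession.
That leaves teacher as the profession for house 3.
So: house 1 = sunflower/dancing/writer, house 2 = dahlia/painting/lawyer, house 3 = carnation/chess/teacher, house 4 = rose/cooking/engineer.

rose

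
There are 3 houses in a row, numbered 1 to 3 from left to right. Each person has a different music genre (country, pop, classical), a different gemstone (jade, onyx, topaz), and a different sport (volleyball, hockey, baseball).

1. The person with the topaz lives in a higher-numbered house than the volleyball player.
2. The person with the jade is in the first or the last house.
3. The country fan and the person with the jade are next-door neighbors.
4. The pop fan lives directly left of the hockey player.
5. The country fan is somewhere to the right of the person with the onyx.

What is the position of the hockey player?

Clue 3: the country fan is in house 2.
By clue 5, the person with the onyx is in house 1.
House 1 music genre: only pop fits.
That leaves classical as the music genre for house 3.
House 2's gemstone must be topaz (nothing else left).
House 3 gemstone: only jade fits.
Clue 1: the volleyball player is in house 1.
From clue 4, the hockey player must be in house 2.
The only sport still possible for house 3 is baseball.
So: house 1 = pop/onyx/volleyball, house 2 = country/topaz/hockey, house 3 = classical/jade/baseball.

2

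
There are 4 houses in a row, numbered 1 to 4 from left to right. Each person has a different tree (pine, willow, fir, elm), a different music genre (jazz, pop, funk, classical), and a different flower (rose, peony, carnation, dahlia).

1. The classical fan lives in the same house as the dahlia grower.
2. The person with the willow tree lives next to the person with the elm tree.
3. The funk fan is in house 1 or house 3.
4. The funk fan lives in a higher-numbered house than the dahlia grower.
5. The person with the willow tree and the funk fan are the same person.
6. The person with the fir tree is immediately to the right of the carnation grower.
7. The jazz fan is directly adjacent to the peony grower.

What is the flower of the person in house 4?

rose

Clue 4: the funk fan is in house 3.
By clue 5, the person with the willow tree is in house 3.
The only tree still possible for house 1 is pine.
House 4's flower must be rose (nothing else left).
The person with the elm tree is narrowed to house 2 or 4; consider each.
Placing it in house 2 leads to a contradiction, so it's in house 4.
House 2 tree: only fir fits.
Clue 6: the carnation grower is in house 1.
House 2's flower must be dahlia (nothing else left).
House 3's flower must be peony (nothing else left).
The classical fan is in house 2 (clue 1).
So house 1 gets pop for music genre.
House 4's music genre must be jazz (nothing else left).
So: house 1 = pine/pop/carnation, house 2 = fir/classical/dahlia, house 3 = willow/funk/peony, house 4 = elm/jazz/rose.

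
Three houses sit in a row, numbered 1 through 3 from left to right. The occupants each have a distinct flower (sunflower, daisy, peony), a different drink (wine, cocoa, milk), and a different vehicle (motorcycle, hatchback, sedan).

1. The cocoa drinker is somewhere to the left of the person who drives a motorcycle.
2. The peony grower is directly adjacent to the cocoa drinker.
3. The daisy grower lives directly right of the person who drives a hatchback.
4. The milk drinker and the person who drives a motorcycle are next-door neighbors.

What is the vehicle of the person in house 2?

hatchback

The daisy grower is narrowed to house 2 or 3; consider each.
Placing it in house 2 leads to a contradiction, so it's in house 3.
From clue 3, the person who drives a hatchback must be in house 2.
That leaves sedan as the vehicle for house 1.
The only vehicle still possible for house 3 is motorcycle.
Clue 4: the milk drinker is in house 2.
House 3's drink must be wine (nothing else left).
Clue 2 places the peony grower in house 2.
House 1's flower must be sunflower (nothing else left).
So house 1 gets cocoa for drink.
So: house 1 = sunflower/cocoa/sedan, house 2 = peony/milk/hatchback, house 3 = daisy/wine/motorcycle.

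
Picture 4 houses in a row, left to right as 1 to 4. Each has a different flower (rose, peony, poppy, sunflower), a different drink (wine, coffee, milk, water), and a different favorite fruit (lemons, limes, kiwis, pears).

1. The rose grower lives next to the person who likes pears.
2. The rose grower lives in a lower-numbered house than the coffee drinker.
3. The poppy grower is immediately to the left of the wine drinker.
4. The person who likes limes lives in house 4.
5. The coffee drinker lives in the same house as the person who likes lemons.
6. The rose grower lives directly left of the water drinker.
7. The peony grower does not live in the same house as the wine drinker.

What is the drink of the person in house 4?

wine

By clue 4, the person who likes limes is in house 4.
That leaves milk as the drink for house 1.
So house 4 gets wine for drink.
From clue 3, the poppy grower must be in house 3.
The only flower still possible for house 4 is sunflower.
The peony grower is narrowed to house 1 or 2; consider each.
Placing it in house 1 leads to a contradiction, so it's in house 2.
That leaves rose as the flower for house 1.
The person who likes pears is in house 2 (clue 1).
From clue 6, the water drinker must be in house 2.
House 3 drink: only coffee fits.
House 1 favorite fruit: only kiwis fits.
House 3 favorite fruit: only lemons fits.
So: house 1 = rose/milk/kiwis, house 2 = peony/water/pears, house 3 = poppy/coffee/lemons, house 4 = sunflower/wine/limes.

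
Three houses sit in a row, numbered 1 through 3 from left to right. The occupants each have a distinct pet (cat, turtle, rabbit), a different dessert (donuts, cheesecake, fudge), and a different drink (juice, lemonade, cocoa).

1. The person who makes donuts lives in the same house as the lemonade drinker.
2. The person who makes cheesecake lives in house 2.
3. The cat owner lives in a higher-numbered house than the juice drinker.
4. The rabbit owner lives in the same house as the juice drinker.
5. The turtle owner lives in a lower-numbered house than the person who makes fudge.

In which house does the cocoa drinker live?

3

The person who makes cheesecake is in house 2 (clue 2).
So house 3 gets cat for pet.
So house 1 gets donuts for dessert.
House 3's dessert must be fudge (nothing else left).
From clue 1, the lemonade drinker must be in house 1.
So house 3 gets cocoa for drink.
From clue 4, the rabbit owner must be in house 2.
So house 1 gets turtle for pet.
The only drink still possible for house 2 is juice.
So: house 1 = turtle/donuts/lemonade, house 2 = rabbit/cheesecake/juice, house 3 = cat/fudge/cocoa.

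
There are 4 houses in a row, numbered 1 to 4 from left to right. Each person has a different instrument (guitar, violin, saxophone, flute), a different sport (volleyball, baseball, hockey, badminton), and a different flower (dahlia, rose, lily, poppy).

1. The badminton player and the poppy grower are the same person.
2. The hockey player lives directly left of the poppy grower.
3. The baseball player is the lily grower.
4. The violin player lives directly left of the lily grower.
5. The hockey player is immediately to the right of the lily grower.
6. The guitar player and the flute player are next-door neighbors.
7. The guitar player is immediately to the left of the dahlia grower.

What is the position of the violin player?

1

By clue 5, the hockey player is in house 3.
By clue 5, the lily grower is in house 2.
House 1 flower: only rose fits.
From clue 1, the badminton player must be in house 4.
By clue 1, the poppy grower is in house 4.
By clue 3, the baseball player is in house 2.
By clue 4, the violin player is in house 1.
That leaves volleyball as the sport for house 1.
That leaves dahlia as the flower for house 3.
Clue 7 places the guitar player in house 2.
Clue 6 places the flute player in house 3.
That leaves saxophone as the instrument for house 4.
So: house 1 = violin/volleyball/rose, house 2 = guitar/baseball/lily, house 3 = flute/hockey/dahlia, house 4 = saxophone/badminton/poppy.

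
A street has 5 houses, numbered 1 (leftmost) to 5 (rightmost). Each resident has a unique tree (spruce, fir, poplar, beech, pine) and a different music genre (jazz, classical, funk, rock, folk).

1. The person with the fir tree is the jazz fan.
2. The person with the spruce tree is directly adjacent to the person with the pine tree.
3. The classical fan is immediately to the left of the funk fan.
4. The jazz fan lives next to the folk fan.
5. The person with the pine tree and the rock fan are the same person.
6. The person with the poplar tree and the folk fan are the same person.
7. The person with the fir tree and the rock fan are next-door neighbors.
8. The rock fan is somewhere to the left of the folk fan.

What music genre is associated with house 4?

jazz

The person with the pine tree is narrowed to house 1 or 2 or 3 or 4; consider each.
Placing it in house 1 and house 2 and house 4 leads to a contradiction, so it's in house 3.
By clue 5, the rock fan is in house 3.
So house 1 gets beech for tree.
House 5 tree: only poplar fits.
From clue 4, the jazz fan must be in house 4.
Clue 4 places the folk fan in house 5.
House 1 music genre: only classical fits.
The only music genre still possible for house 2 is funk.
By clue 1, the person with the fir tree is in house 4.
So house 2 gets spruce for tree.
So: house 1 = beech/classical, house 2 = spruce/funk, house 3 = pine/rock, house 4 = fir/jazz, house 5 = poplar/folk.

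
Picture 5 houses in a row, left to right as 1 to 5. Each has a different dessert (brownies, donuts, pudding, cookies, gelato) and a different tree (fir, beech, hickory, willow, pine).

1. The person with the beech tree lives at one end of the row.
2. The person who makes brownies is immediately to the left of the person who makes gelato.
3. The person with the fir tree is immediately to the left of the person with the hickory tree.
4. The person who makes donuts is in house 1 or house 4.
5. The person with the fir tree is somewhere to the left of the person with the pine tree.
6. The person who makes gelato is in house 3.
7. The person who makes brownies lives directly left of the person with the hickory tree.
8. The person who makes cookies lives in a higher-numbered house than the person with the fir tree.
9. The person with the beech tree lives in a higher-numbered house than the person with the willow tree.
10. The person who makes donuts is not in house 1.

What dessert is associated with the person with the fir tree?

From clue 6, the person who makes gelato must be in house 3.
The person with the beech tree is in house 5 (clue 9).
Clue 10: the person who makes donuts is in house 4.
From clue 2, the person who makes brownies must be in house 2.
Clue 7 places the person with the hickory tree in house 3.
House 1's dessert must be pudding (nothing else left).
So house 5 gets cookies for dessert.
Clue 3: the person with the fir tree is in house 2.
Clue 5: the person with the pine tree is in house 4.
House 1 tree: only willow fits.
So: house 1 = pudding/willow, house 2 = brownies/fir, house 3 = gelato/hickory, house 4 = donuts/pine, house 5 = cookies/beech.

brownies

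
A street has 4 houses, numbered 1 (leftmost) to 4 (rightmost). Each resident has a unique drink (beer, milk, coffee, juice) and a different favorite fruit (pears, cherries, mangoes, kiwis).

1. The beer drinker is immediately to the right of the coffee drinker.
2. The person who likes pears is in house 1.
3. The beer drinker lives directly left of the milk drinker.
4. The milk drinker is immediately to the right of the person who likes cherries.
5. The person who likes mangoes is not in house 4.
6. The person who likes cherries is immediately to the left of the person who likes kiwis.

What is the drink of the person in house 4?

Clue 2 places the person who likes pears in house 1.
So house 4 gets kiwis for favorite fruit.
From clue 6, the person who likes cherries must be in house 3.
House 2's favorite fruit must be mangoes (nothing else left).
Clue 4 places the milk drinker in house 4.
The beer drinker is in house 3 (clue 3).
Clue 1: the coffee drinker is in house 2.
That leaves juice as the drink for house 1.
So: house 1 = juice/pears, house 2 = coffee/mangoes, house 3 = beer/cherries, house 4 = milk/kiwis.

milk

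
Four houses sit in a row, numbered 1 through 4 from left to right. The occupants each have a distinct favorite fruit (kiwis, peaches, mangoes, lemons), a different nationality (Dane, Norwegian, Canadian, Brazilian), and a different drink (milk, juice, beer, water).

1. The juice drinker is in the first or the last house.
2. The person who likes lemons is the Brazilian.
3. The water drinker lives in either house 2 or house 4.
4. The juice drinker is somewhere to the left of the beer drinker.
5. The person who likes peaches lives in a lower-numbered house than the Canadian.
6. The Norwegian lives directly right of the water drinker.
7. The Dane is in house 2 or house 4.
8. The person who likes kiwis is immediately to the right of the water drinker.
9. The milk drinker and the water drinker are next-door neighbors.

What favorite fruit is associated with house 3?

kiwis

By clue 4, the juice drinker is in house 1.
From clue 6, the Norwegian must be in house 3.
The water drinker is in house 2 (clue 6).
From clue 8, the person who likes kiwis must be in house 3.
House 1 nationality: only Brazilian fits.
That leaves beer as the drink for house 4.
The person who likes lemons is in house 1 (clue 2).
So house 4 gets mangoes for favorite fruit.
That leaves milk as the drink for house 3.
By clue 5, the Canadian is in house 4.
House 2 favorite fruit: only peaches fits.
House 2 nationality: only Dane fits.
So: house 1 = lemons/Brazilian/juice, house 2 = peaches/Dane/water, house 3 = kiwis/Norwegian/milk, house 4 = mangoes/Canadian/beer.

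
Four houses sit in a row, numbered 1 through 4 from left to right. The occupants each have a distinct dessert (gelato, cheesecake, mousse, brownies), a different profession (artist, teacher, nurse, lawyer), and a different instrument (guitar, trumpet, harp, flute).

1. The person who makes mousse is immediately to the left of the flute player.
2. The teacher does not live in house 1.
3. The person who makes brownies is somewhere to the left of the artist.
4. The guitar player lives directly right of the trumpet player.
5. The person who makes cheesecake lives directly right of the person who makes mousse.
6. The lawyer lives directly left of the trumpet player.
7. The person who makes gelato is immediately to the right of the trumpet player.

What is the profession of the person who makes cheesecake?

The only instrument still possible for house 1 is harp.
The person who makes gelato is narrowed to house 3 or 4; consider each.
Placing it in house 3 leads to a contradiction, so it's in house 4.
By clue 7, the trumpet player is in house 3.
That leaves flute as the instrument for house 2.
So house 4 gets guitar for instrument.
Clue 1: the person who makes mousse is in house 1.
From clue 5, the person who makes cheesecake must be in house 2.
Clue 6: the lawyer is in house 2.
The only dessert still possible for house 3 is brownies.
The only profession still possible for house 1 is nurse.
Clue 3 places the artist in house 4.
That leaves teacher as the profession for house 3.
So: house 1 = mousse/nurse/harp, house 2 = cheesecake/lawyer/flute, house 3 = brownies/teacher/trumpet, house 4 = gelato/artist/guitar.

lawyer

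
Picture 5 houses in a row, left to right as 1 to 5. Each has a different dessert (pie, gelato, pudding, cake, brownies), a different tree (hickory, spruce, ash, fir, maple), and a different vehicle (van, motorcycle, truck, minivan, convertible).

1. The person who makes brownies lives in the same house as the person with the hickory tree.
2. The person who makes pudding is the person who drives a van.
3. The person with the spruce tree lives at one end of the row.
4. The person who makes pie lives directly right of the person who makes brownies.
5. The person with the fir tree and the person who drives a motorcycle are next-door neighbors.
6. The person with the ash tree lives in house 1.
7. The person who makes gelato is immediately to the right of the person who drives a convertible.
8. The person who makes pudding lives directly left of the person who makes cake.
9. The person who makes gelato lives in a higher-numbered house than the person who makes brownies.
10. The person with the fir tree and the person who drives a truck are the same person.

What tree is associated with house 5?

spruce

From clue 6, the person with the ash tree must be in house 1.
So house 1 gets pudding for dessert.
House 5's tree must be spruce (nothing else left).
Clue 2 places the person who drives a van in house 1.
Clue 8 places the person who makes cake in house 2.
House 3 dessert: only brownies fits.
Clue 1 places the person with the hickory tree in house 3.
Clue 4 places the person who makes pie in house 4.
House 5 dessert: only gelato fits.
Clue 7 places the person who drives a convertible in house 4.
Clue 10: the person with the fir tree is in house 2.
That leaves maple as the tree for house 4.
House 2's vehicle must be truck (nothing else left).
By clue 5, the person who drives a motorcycle is in house 3.
So house 5 gets minivan for vehicle.
So: house 1 = pudding/ash/van, house 2 = cake/fir/truck, house 3 = brownies/hickory/motorcycle, house 4 = pie/maple/convertible, house 5 = gelato/spruce/minivan.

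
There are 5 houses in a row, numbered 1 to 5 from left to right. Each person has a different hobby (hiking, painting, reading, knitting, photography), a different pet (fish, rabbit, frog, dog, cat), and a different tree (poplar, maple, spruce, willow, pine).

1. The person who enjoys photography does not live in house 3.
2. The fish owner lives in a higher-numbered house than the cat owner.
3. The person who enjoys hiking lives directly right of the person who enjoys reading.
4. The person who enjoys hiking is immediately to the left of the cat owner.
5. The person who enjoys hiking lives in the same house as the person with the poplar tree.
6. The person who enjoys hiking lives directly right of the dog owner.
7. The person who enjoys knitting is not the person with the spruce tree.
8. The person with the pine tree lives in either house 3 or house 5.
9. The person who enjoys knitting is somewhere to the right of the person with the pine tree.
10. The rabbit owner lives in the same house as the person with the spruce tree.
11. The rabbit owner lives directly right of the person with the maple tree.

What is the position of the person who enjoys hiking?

Clue 9: the person with the pine tree is in house 3.
The person who enjoys hiking is in house 2 (clue 5).
By clue 6, the dog owner is in house 1.
That leaves reading as the hobby for house 1.
The only hobby still possible for house 3 is painting.
So house 2 gets poplar for tree.
Clue 4 places the cat owner in house 3.
The rabbit owner is in house 5 (clue 10).
From clue 10, the person with the spruce tree must be in house 5.
Clue 11: the person with the maple tree is in house 4.
The only pet still possible for house 2 is frog.
House 4 pet: only fish fits.
The only tree still possible for house 1 is willow.
Clue 7: the person who enjoys knitting is in house 4.
House 5 hobby: only photography fits.
So: house 1 = reading/dog/willow, house 2 = hiking/frog/poplar, house 3 = painting/cat/pine, house 4 = knitting/fish/maple, house 5 = photography/rabbit/spruce.

2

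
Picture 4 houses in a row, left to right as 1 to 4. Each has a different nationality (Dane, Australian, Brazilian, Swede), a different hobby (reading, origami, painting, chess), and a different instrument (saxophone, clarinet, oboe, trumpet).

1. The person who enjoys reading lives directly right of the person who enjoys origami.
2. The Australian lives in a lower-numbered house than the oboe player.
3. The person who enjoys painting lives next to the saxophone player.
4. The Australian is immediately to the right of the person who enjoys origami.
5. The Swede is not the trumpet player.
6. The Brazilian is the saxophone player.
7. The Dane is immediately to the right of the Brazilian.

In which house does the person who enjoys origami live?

The Australian is narrowed to house 2 or 3; consider each.
Placing it in house 3 leads to a contradiction, so it's in house 2.
Clue 4 places the person who enjoys origami in house 1.
From clue 1, the person who enjoys reading must be in house 2.
The Dane is in house 4 (clue 7).
Clue 7 places the Brazilian in house 3.
House 1 nationality: only Swede fits.
From clue 3, the person who enjoys painting must be in house 4.
Clue 3 places the saxophone player in house 3.
House 3 hobby: only chess fits.
That leaves clarinet as the instrument for house 1.
House 2 instrument: only trumpet fits.
House 4's instrument must be oboe (nothing else left).
So: house 1 = Swede/origami/clarinet, house 2 = Australian/reading/trumpet, house 3 = Brazilian/chess/saxophone, house 4 = Dane/painting/oboe.

1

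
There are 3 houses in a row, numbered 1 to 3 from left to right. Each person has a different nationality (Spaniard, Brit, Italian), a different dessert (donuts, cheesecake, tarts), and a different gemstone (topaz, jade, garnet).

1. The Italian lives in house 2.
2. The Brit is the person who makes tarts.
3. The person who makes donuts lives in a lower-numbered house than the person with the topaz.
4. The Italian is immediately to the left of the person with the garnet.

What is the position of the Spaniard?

Clue 1 places the Italian in house 2.
The person with the garnet is in house 3 (clue 4).
The only gemstone still possible for house 1 is jade.
The only gemstone still possible for house 2 is topaz.
By clue 3, the person who makes donuts is in house 1.
That leaves cheesecake as the dessert for house 2.
So house 3 gets tarts for dessert.
By clue 2, the Brit is in house 3.
So house 1 gets Spaniard for nationality.
So: house 1 = Spaniard/donuts/jade, house 2 = Italian/cheesecake/topaz, house 3 = Brit/tarts/garnet.

1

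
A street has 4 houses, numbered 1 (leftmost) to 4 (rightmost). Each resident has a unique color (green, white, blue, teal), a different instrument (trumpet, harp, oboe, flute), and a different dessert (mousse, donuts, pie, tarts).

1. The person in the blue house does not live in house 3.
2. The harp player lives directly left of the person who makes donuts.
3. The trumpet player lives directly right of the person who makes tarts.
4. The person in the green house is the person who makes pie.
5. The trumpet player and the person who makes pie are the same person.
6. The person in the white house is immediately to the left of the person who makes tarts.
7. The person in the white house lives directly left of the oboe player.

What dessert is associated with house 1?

That leaves mousse as the dessert for house 1.
The person in the green house is narrowed to house 3 or 4; consider each.
Placing it in house 3 leads to a contradiction, so it's in house 4.
The person who makes pie is in house 4 (clue 4).
From clue 5, the trumpet player must be in house 4.
The only color still possible for house 3 is teal.
By clue 3, the person who makes tarts is in house 3.
Clue 6: the person in the white house is in house 2.
Clue 7 places the oboe player in house 3.
The only color still possible for house 1 is blue.
That leaves donuts as the dessert for house 2.
By clue 2, the harp player is in house 1.
House 2's instrument must be flute (nothing else left).
So: house 1 = blue/harp/mousse, house 2 = white/flute/donuts, house 3 = teal/oboe/tarts, house 4 = green/trumpet/pie.

mousse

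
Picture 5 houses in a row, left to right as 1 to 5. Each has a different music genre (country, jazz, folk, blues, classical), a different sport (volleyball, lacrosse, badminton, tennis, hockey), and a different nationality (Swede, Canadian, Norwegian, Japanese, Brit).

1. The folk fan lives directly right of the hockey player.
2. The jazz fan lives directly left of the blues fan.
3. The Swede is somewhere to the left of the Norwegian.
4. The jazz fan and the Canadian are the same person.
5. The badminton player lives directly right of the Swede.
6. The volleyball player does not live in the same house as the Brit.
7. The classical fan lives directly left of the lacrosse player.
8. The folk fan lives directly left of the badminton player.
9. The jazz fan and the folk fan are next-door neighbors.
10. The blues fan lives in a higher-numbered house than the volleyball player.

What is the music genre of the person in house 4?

The folk fan is narrowed to house 2 or 3 or 4; consider each.
Placing it in house 2 and house 4 leads to a contradiction, so it's in house 3.
By clue 1, the hockey player is in house 2.
Clue 8 places the badminton player in house 4.
From clue 2, the jazz fan must be in house 4.
From clue 2, the blues fan must be in house 5.
By clue 4, the Canadian is in house 4.
From clue 5, the Swede must be in house 3.
House 1's music genre must be country (nothing else left).
The only music genre still possible for house 2 is classical.
House 5 nationality: only Norwegian fits.
From clue 7, the lacrosse player must be in house 3.
The only sport still possible for house 5 is tennis.
By clue 6, the Brit is in house 2.
So house 1 gets volleyball for sport.
House 1's nationality must be Japanese (nothing else left).
So: house 1 = country/volleyball/Japanese, house 2 = classical/hockey/Brit, house 3 = folk/lacrosse/Swede, house 4 = jazz/badminton/Canadian, house 5 = blues/tennis/Norwegian.

jazz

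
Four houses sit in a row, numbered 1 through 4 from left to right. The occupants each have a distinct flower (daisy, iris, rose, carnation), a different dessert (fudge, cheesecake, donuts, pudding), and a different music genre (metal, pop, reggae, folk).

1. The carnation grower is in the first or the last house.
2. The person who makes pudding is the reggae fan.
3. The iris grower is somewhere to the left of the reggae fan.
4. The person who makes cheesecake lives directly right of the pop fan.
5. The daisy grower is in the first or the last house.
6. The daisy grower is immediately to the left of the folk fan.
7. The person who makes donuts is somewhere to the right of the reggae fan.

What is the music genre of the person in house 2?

folk

Clue 6 places the daisy grower in house 1.
From clue 6, the folk fan must be in house 2.
House 4 flower: only carnation fits.
The only music genre still possible for house 4 is metal.
Clue 2 places the person who makes pudding in house 3.
The iris grower is in house 2 (clue 3).
From clue 7, the person who makes donuts must be in house 4.
So house 3 gets rose for flower.
The only dessert still possible for house 1 is fudge.
House 2's dessert must be cheesecake (nothing else left).
House 1 music genre: only pop fits.
So house 3 gets reggae for music genre.
So: house 1 = daisy/fudge/pop, house 2 = iris/cheesecake/folk, house 3 = rose/pudding/reggae, house 4 = carnation/donuts/metal.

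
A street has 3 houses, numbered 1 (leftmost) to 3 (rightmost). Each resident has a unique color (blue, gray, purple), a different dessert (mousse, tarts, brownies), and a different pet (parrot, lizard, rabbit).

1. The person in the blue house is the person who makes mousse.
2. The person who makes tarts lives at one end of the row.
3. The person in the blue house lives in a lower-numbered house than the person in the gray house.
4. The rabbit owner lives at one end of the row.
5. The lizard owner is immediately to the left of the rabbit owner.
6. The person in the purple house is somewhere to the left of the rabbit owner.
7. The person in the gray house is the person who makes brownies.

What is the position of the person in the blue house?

2

By clue 5, the lizard owner is in house 2.
Clue 5: the rabbit owner is in house 3.
The only color still possible for house 3 is gray.
So house 1 gets parrot for pet.
Clue 7 places the person who makes brownies in house 3.
House 2 dessert: only mousse fits.
The person in the blue house is in house 2 (clue 1).
The only color still possible for house 1 is purple.
House 1's dessert must be tarts (nothing else left).
So: house 1 = purple/tarts/parrot, house 2 = blue/mousse/lizard, house 3 = gray/brownies/rabbit.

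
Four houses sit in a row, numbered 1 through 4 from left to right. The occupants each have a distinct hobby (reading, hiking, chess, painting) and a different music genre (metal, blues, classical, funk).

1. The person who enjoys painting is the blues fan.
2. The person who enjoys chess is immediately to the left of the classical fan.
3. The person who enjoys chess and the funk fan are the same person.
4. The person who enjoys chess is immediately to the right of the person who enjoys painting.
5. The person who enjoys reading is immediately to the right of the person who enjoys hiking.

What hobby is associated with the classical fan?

hiking

House 4's hobby must be reading (nothing else left).
From clue 5, the person who enjoys hiking must be in house 3.
The only hobby still possible for house 1 is painting.
House 2 hobby: only chess fits.
From clue 1, the blues fan must be in house 1.
From clue 2, the classical fan must be in house 3.
By clue 3, the funk fan is in house 2.
The only music genre still possible for house 4 is metal.
So: house 1 = painting/blues, house 2 = chess/funk, house 3 = hiking/classical, house 4 = reading/metal.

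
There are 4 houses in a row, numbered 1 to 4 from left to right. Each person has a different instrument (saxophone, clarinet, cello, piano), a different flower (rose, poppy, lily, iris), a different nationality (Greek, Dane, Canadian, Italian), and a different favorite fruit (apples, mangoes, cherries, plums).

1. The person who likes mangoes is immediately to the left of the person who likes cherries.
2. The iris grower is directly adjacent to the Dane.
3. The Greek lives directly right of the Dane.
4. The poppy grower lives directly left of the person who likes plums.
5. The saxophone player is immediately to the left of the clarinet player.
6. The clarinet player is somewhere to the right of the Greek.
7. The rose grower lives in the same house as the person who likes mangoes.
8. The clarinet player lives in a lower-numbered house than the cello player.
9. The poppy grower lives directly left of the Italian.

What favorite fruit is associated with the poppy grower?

From clue 8, the clarinet player must be in house 3.
By clue 8, the cello player is in house 4.
Clue 5 places the saxophone player in house 2.
By clue 6, the Greek is in house 2.
House 1's instrument must be piano (nothing else left).
So house 1 gets Dane for nationality.
Clue 2: the iris grower is in house 2.
The only flower still possible for house 4 is lily.
By clue 4, the person who likes plums is in house 4.
Clue 9: the Italian is in house 4.
House 1 flower: only rose fits.
The only flower still possible for house 3 is poppy.
The only nationality still possible for house 3 is Canadian.
Clue 1 places the person who likes mangoes in house 1.
Clue 1: the person who likes cherries is in house 2.
House 3's favorite fruit must be apples (nothing else left).
So: house 1 = piano/rose/Dane/mangoes, house 2 = saxophone/iris/Greek/cherries, house 3 = clarinet/poppy/Canadian/apples, house 4 = cello/lily/Italian/plums.

apples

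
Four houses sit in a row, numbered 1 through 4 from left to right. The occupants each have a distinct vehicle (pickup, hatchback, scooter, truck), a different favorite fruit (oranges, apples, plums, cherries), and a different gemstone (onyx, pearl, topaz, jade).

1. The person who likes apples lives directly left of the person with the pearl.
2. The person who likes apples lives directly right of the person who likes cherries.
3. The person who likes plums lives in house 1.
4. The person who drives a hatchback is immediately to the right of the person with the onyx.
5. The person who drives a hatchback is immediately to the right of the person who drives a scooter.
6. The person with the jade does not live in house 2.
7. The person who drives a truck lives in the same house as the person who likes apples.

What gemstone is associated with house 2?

By clue 3, the person who likes plums is in house 1.
House 2 favorite fruit: only cherries fits.
House 4 favorite fruit: only oranges fits.
The person with the pearl is in house 4 (clue 1).
Clue 7 places the person who drives a truck in house 3.
House 3 favorite fruit: only apples fits.
By clue 5, the person who drives a hatchback is in house 2.
Clue 5: the person who drives a scooter is in house 1.
House 4's vehicle must be pickup (nothing else left).
House 2's gemstone must be topaz (nothing else left).
The person with the onyx is in house 1 (clue 4).
House 3 gemstone: only jade fits.
So: house 1 = scooter/plums/onyx, house 2 = hatchback/cherries/topaz, house 3 = truck/apples/jade, house 4 = pickup/oranges/pearl.

topaz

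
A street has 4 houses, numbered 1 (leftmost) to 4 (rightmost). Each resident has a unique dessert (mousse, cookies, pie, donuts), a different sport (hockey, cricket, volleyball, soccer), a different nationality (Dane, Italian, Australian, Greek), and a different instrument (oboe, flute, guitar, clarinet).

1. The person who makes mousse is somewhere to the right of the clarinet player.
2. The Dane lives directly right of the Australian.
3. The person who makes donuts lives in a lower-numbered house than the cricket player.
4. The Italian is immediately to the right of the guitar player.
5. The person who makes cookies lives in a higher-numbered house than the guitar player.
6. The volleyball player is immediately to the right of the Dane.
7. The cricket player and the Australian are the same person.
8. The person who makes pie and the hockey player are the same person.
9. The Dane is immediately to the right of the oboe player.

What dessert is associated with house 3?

That leaves Greek as the nationality for house 1.
So house 4 gets Italian for nationality.
House 4's instrument must be flute (nothing else left).
By clue 2, the Dane is in house 3.
From clue 2, the Australian must be in house 2.
From clue 4, the guitar player must be in house 3.
From clue 5, the person who makes cookies must be in house 4.
Clue 6: the volleyball player is in house 4.
The cricket player is in house 2 (clue 7).
From clue 9, the oboe player must be in house 2.
So house 1 gets clarinet for instrument.
By clue 3, the person who makes donuts is in house 1.
House 2 dessert: only mousse fits.
That leaves pie as the dessert for house 3.
Clue 8 places the hockey player in house 3.
That leaves soccer as the sport for house 1.
So: house 1 = donuts/soccer/Greek/clarinet, house 2 = mousse/cricket/Australian/oboe, house 3 = pie/hockey/Dane/guitar, house 4 = cookies/volleyball/Italian/flute.

pie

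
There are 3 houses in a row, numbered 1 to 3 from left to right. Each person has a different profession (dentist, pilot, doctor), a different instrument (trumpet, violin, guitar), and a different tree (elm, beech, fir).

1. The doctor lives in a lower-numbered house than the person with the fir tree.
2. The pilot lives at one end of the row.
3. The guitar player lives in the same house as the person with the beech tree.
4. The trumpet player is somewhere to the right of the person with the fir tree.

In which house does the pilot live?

By clue 4, the trumpet player is in house 3.
The person with the fir tree is in house 2 (clue 4).
The doctor is in house 1 (clue 1).
The guitar player is in house 1 (clue 3).
The person with the beech tree is in house 1 (clue 3).
House 2 profession: only dentist fits.
The only profession still possible for house 3 is pilot.
So house 2 gets violin for instrument.
So house 3 gets elm for tree.
So: house 1 = doctor/guitar/beech, house 2 = dentist/violin/fir, house 3 = pilot/trumpet/elm.

3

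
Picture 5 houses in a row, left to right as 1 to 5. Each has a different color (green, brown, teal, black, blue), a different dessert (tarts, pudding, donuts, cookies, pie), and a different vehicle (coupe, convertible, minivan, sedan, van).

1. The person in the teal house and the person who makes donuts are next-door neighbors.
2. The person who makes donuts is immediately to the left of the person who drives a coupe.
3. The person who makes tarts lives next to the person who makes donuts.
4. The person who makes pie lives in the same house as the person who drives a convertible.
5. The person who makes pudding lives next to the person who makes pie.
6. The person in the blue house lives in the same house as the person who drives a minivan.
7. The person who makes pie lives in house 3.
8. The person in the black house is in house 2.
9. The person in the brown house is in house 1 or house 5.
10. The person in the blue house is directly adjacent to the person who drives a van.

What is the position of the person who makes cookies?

1

Clue 7: the person who makes pie is in house 3.
From clue 8, the person in the black house must be in house 2.
From clue 4, the person who drives a convertible must be in house 3.
Clue 2: the person who makes donuts is in house 4.
By clue 3, the person who makes tarts is in house 5.
House 1 dessert: only cookies fits.
House 2 dessert: only pudding fits.
That leaves coupe as the vehicle for house 5.
From clue 10, the person in the blue house must be in house 1.
Clue 10: the person who drives a van is in house 2.
The only color still possible for house 4 is green.
By clue 6, the person who drives a minivan is in house 1.
That leaves teal as the color for house 3.
That leaves brown as the color for house 5.
House 4's vehicle must be sedan (nothing else left).
So: house 1 = blue/cookies/minivan, house 2 = black/pudding/van, house 3 = teal/pie/convertible, house 4 = green/donuts/sedan, house 5 = brown/tarts/coupe.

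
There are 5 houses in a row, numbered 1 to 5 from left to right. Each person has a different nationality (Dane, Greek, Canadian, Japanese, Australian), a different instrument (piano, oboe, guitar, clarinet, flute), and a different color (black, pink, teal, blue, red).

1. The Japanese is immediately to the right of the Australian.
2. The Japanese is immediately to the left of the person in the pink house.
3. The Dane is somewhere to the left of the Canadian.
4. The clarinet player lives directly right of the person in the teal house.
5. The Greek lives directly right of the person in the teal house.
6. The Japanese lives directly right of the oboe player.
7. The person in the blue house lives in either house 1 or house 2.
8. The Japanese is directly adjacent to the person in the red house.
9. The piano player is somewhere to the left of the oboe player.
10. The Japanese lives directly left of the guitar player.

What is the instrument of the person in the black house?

flute

The only nationality still possible for house 1 is Dane.
The Australian is narrowed to house 2 or 3; consider each.
Placing it in house 2 leads to a contradiction, so it's in house 3.
From clue 1, the Japanese must be in house 4.
From clue 2, the person in the pink house must be in house 5.
By clue 6, the oboe player is in house 3.
By clue 10, the guitar player is in house 5.
House 3 color: only red fits.
The clarinet player is in house 2 (clue 4).
Clue 4 places the person in the teal house in house 1.
The Greek is in house 2 (clue 5).
That leaves Canadian as the nationality for house 5.
House 4 instrument: only flute fits.
House 2's color must be blue (nothing else left).
So house 4 gets black for color.
House 1's instrument must be piano (nothing else left).
So: house 1 = Dane/piano/teal, house 2 = Greek/clarinet/blue, house 3 = Australian/oboe/red, house 4 = Japanese/flute/black, house 5 = Canadian/guitar/pink.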